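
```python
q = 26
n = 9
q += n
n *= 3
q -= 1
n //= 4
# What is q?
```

Trace (tracking q):
q = 26  # -> q = 26
n = 9  # -> n = 9
q += n  # -> q = 35
n *= 3  # -> n = 27
q -= 1  # -> q = 34
n //= 4  # -> n = 6

Answer: 34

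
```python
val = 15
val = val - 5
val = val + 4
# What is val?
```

Answer: 14

Derivation:
Trace (tracking val):
val = 15  # -> val = 15
val = val - 5  # -> val = 10
val = val + 4  # -> val = 14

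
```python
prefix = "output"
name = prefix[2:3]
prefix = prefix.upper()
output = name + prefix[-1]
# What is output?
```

Answer: 'tT'

Derivation:
Trace (tracking output):
prefix = 'output'  # -> prefix = 'output'
name = prefix[2:3]  # -> name = 't'
prefix = prefix.upper()  # -> prefix = 'OUTPUT'
output = name + prefix[-1]  # -> output = 'tT'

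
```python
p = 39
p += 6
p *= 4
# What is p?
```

Answer: 180

Derivation:
Trace (tracking p):
p = 39  # -> p = 39
p += 6  # -> p = 45
p *= 4  # -> p = 180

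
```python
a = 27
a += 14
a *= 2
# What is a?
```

Trace (tracking a):
a = 27  # -> a = 27
a += 14  # -> a = 41
a *= 2  # -> a = 82

Answer: 82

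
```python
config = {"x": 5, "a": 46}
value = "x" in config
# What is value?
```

Answer: True

Derivation:
Trace (tracking value):
config = {'x': 5, 'a': 46}  # -> config = {'x': 5, 'a': 46}
value = 'x' in config  # -> value = True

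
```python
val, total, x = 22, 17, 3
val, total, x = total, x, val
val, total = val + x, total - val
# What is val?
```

Trace (tracking val):
val, total, x = (22, 17, 3)  # -> val = 22, total = 17, x = 3
val, total, x = (total, x, val)  # -> val = 17, total = 3, x = 22
val, total = (val + x, total - val)  # -> val = 39, total = -14

Answer: 39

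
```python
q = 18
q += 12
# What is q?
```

Trace (tracking q):
q = 18  # -> q = 18
q += 12  # -> q = 30

Answer: 30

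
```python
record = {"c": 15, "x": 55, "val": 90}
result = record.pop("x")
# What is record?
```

Answer: {'c': 15, 'val': 90}

Derivation:
Trace (tracking record):
record = {'c': 15, 'x': 55, 'val': 90}  # -> record = {'c': 15, 'x': 55, 'val': 90}
result = record.pop('x')  # -> result = 55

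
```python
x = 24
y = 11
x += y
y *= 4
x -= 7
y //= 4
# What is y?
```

Answer: 11

Derivation:
Trace (tracking y):
x = 24  # -> x = 24
y = 11  # -> y = 11
x += y  # -> x = 35
y *= 4  # -> y = 44
x -= 7  # -> x = 28
y //= 4  # -> y = 11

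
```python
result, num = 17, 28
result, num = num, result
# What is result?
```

Answer: 28

Derivation:
Trace (tracking result):
result, num = (17, 28)  # -> result = 17, num = 28
result, num = (num, result)  # -> result = 28, num = 17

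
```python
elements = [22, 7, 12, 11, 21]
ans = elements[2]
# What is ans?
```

Trace (tracking ans):
elements = [22, 7, 12, 11, 21]  # -> elements = [22, 7, 12, 11, 21]
ans = elements[2]  # -> ans = 12

Answer: 12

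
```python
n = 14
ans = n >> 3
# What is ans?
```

Answer: 1

Derivation:
Trace (tracking ans):
n = 14  # -> n = 14
ans = n >> 3  # -> ans = 1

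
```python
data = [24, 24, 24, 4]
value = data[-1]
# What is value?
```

Trace (tracking value):
data = [24, 24, 24, 4]  # -> data = [24, 24, 24, 4]
value = data[-1]  # -> value = 4

Answer: 4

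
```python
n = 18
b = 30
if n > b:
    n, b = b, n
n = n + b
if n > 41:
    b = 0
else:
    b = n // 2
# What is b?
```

Trace (tracking b):
n = 18  # -> n = 18
b = 30  # -> b = 30
if n > b:  # condition is False
n = n + b  # -> n = 48
if n > 41:  # condition is True
    b = 0  # -> b = 0

Answer: 0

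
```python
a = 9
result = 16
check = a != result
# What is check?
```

Trace (tracking check):
a = 9  # -> a = 9
result = 16  # -> result = 16
check = a != result  # -> check = True

Answer: True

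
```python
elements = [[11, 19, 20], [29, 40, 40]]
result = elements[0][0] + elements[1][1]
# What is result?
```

Trace (tracking result):
elements = [[11, 19, 20], [29, 40, 40]]  # -> elements = [[11, 19, 20], [29, 40, 40]]
result = elements[0][0] + elements[1][1]  # -> result = 51

Answer: 51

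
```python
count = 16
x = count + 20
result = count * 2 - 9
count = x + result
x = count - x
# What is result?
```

Answer: 23

Derivation:
Trace (tracking result):
count = 16  # -> count = 16
x = count + 20  # -> x = 36
result = count * 2 - 9  # -> result = 23
count = x + result  # -> count = 59
x = count - x  # -> x = 23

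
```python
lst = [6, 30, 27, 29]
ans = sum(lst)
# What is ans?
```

Trace (tracking ans):
lst = [6, 30, 27, 29]  # -> lst = [6, 30, 27, 29]
ans = sum(lst)  # -> ans = 92

Answer: 92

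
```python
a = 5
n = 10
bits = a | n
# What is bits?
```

Trace (tracking bits):
a = 5  # -> a = 5
n = 10  # -> n = 10
bits = a | n  # -> bits = 15

Answer: 15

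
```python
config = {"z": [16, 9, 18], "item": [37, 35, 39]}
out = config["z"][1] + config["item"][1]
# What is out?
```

Trace (tracking out):
config = {'z': [16, 9, 18], 'item': [37, 35, 39]}  # -> config = {'z': [16, 9, 18], 'item': [37, 35, 39]}
out = config['z'][1] + config['item'][1]  # -> out = 44

Answer: 44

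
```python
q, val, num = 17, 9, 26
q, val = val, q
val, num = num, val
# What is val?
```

Answer: 26

Derivation:
Trace (tracking val):
q, val, num = (17, 9, 26)  # -> q = 17, val = 9, num = 26
q, val = (val, q)  # -> q = 9, val = 17
val, num = (num, val)  # -> val = 26, num = 17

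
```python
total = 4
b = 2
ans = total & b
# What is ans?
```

Answer: 0

Derivation:
Trace (tracking ans):
total = 4  # -> total = 4
b = 2  # -> b = 2
ans = total & b  # -> ans = 0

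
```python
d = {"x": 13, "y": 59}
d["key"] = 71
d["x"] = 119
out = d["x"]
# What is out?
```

Trace (tracking out):
d = {'x': 13, 'y': 59}  # -> d = {'x': 13, 'y': 59}
d['key'] = 71  # -> d = {'x': 13, 'y': 59, 'key': 71}
d['x'] = 119  # -> d = {'x': 119, 'y': 59, 'key': 71}
out = d['x']  # -> out = 119

Answer: 119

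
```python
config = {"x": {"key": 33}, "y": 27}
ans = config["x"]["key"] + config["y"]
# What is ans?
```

Trace (tracking ans):
config = {'x': {'key': 33}, 'y': 27}  # -> config = {'x': {'key': 33}, 'y': 27}
ans = config['x']['key'] + config['y']  # -> ans = 60

Answer: 60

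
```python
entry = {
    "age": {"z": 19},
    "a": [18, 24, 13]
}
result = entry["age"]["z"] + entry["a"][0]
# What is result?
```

Trace (tracking result):
entry = {'age': {'z': 19}, 'a': [18, 24, 13]}  # -> entry = {'age': {'z': 19}, 'a': [18, 24, 13]}
result = entry['age']['z'] + entry['a'][0]  # -> result = 37

Answer: 37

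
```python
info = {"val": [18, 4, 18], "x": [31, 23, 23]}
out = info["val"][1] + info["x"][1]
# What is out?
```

Answer: 27

Derivation:
Trace (tracking out):
info = {'val': [18, 4, 18], 'x': [31, 23, 23]}  # -> info = {'val': [18, 4, 18], 'x': [31, 23, 23]}
out = info['val'][1] + info['x'][1]  # -> out = 27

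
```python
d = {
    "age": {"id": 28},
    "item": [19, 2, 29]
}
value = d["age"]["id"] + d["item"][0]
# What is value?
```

Trace (tracking value):
d = {'age': {'id': 28}, 'item': [19, 2, 29]}  # -> d = {'age': {'id': 28}, 'item': [19, 2, 29]}
value = d['age']['id'] + d['item'][0]  # -> value = 47

Answer: 47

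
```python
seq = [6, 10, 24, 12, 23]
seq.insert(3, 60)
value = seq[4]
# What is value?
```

Answer: 12

Derivation:
Trace (tracking value):
seq = [6, 10, 24, 12, 23]  # -> seq = [6, 10, 24, 12, 23]
seq.insert(3, 60)  # -> seq = [6, 10, 24, 60, 12, 23]
value = seq[4]  # -> value = 12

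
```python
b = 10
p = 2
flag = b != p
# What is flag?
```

Trace (tracking flag):
b = 10  # -> b = 10
p = 2  # -> p = 2
flag = b != p  # -> flag = True

Answer: True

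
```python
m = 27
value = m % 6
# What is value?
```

Trace (tracking value):
m = 27  # -> m = 27
value = m % 6  # -> value = 3

Answer: 3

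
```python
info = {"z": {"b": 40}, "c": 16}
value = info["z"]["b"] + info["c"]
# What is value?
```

Answer: 56

Derivation:
Trace (tracking value):
info = {'z': {'b': 40}, 'c': 16}  # -> info = {'z': {'b': 40}, 'c': 16}
value = info['z']['b'] + info['c']  # -> value = 56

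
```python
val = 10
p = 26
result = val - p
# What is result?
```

Answer: -16

Derivation:
Trace (tracking result):
val = 10  # -> val = 10
p = 26  # -> p = 26
result = val - p  # -> result = -16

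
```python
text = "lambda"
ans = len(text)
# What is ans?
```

Answer: 6

Derivation:
Trace (tracking ans):
text = 'lambda'  # -> text = 'lambda'
ans = len(text)  # -> ans = 6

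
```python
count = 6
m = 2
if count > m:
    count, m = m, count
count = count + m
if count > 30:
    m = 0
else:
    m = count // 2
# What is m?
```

Trace (tracking m):
count = 6  # -> count = 6
m = 2  # -> m = 2
if count > m:  # condition is True
    count, m = (m, count)  # -> count = 2, m = 6
count = count + m  # -> count = 8
if count > 30:  # condition is False
else:
    m = count // 2  # -> m = 4

Answer: 4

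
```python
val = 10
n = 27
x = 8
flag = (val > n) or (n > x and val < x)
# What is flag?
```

Trace (tracking flag):
val = 10  # -> val = 10
n = 27  # -> n = 27
x = 8  # -> x = 8
flag = val > n or (n > x and val < x)  # -> flag = False

Answer: False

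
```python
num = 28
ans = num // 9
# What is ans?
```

Answer: 3

Derivation:
Trace (tracking ans):
num = 28  # -> num = 28
ans = num // 9  # -> ans = 3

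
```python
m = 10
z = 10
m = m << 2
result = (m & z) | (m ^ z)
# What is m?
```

Trace (tracking m):
m = 10  # -> m = 10
z = 10  # -> z = 10
m = m << 2  # -> m = 40
result = m & z | m ^ z  # -> result = 42

Answer: 40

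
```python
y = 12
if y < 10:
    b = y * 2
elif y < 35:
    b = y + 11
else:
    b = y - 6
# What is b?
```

Answer: 23

Derivation:
Trace (tracking b):
y = 12  # -> y = 12
if y < 10:  # condition is False
elif y < 35:  # condition is True
    b = y + 11  # -> b = 23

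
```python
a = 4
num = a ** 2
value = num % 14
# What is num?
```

Trace (tracking num):
a = 4  # -> a = 4
num = a ** 2  # -> num = 16
value = num % 14  # -> value = 2

Answer: 16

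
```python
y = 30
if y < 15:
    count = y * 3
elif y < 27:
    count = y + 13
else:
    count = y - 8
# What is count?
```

Answer: 22

Derivation:
Trace (tracking count):
y = 30  # -> y = 30
if y < 15:  # condition is False
elif y < 27:  # condition is False
else:
    count = y - 8  # -> count = 22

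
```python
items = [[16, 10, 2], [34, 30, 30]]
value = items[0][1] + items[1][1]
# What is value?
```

Trace (tracking value):
items = [[16, 10, 2], [34, 30, 30]]  # -> items = [[16, 10, 2], [34, 30, 30]]
value = items[0][1] + items[1][1]  # -> value = 40

Answer: 40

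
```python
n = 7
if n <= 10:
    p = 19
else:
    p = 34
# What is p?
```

Trace (tracking p):
n = 7  # -> n = 7
if n <= 10:  # condition is True
    p = 19  # -> p = 19

Answer: 19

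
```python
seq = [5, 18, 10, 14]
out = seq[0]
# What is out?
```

Answer: 5

Derivation:
Trace (tracking out):
seq = [5, 18, 10, 14]  # -> seq = [5, 18, 10, 14]
out = seq[0]  # -> out = 5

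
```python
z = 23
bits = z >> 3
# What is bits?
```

Trace (tracking bits):
z = 23  # -> z = 23
bits = z >> 3  # -> bits = 2

Answer: 2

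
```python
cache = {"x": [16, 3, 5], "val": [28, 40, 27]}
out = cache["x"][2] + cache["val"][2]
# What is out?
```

Trace (tracking out):
cache = {'x': [16, 3, 5], 'val': [28, 40, 27]}  # -> cache = {'x': [16, 3, 5], 'val': [28, 40, 27]}
out = cache['x'][2] + cache['val'][2]  # -> out = 32

Answer: 32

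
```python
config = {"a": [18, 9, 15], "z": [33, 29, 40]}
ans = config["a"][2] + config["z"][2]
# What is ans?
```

Answer: 55

Derivation:
Trace (tracking ans):
config = {'a': [18, 9, 15], 'z': [33, 29, 40]}  # -> config = {'a': [18, 9, 15], 'z': [33, 29, 40]}
ans = config['a'][2] + config['z'][2]  # -> ans = 55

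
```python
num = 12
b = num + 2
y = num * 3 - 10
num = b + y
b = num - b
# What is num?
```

Trace (tracking num):
num = 12  # -> num = 12
b = num + 2  # -> b = 14
y = num * 3 - 10  # -> y = 26
num = b + y  # -> num = 40
b = num - b  # -> b = 26

Answer: 40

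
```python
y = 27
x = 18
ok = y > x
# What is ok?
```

Answer: True

Derivation:
Trace (tracking ok):
y = 27  # -> y = 27
x = 18  # -> x = 18
ok = y > x  # -> ok = True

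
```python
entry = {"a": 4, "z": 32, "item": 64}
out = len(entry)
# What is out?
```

Trace (tracking out):
entry = {'a': 4, 'z': 32, 'item': 64}  # -> entry = {'a': 4, 'z': 32, 'item': 64}
out = len(entry)  # -> out = 3

Answer: 3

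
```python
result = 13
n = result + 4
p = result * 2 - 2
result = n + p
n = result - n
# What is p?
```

Answer: 24

Derivation:
Trace (tracking p):
result = 13  # -> result = 13
n = result + 4  # -> n = 17
p = result * 2 - 2  # -> p = 24
result = n + p  # -> result = 41
n = result - n  # -> n = 24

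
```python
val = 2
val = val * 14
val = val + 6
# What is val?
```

Trace (tracking val):
val = 2  # -> val = 2
val = val * 14  # -> val = 28
val = val + 6  # -> val = 34

Answer: 34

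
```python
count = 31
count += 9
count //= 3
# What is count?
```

Answer: 13

Derivation:
Trace (tracking count):
count = 31  # -> count = 31
count += 9  # -> count = 40
count //= 3  # -> count = 13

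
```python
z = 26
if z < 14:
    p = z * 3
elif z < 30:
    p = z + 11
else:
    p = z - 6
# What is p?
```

Trace (tracking p):
z = 26  # -> z = 26
if z < 14:  # condition is False
elif z < 30:  # condition is True
    p = z + 11  # -> p = 37

Answer: 37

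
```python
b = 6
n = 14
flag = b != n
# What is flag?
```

Trace (tracking flag):
b = 6  # -> b = 6
n = 14  # -> n = 14
flag = b != n  # -> flag = True

Answer: True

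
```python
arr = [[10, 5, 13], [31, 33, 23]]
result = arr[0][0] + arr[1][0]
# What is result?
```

Answer: 41

Derivation:
Trace (tracking result):
arr = [[10, 5, 13], [31, 33, 23]]  # -> arr = [[10, 5, 13], [31, 33, 23]]
result = arr[0][0] + arr[1][0]  # -> result = 41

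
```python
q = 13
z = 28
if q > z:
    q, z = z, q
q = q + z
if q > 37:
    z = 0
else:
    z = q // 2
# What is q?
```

Trace (tracking q):
q = 13  # -> q = 13
z = 28  # -> z = 28
if q > z:  # condition is False
q = q + z  # -> q = 41
if q > 37:  # condition is True
    z = 0  # -> z = 0

Answer: 41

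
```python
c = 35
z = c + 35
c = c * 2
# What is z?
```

Answer: 70

Derivation:
Trace (tracking z):
c = 35  # -> c = 35
z = c + 35  # -> z = 70
c = c * 2  # -> c = 70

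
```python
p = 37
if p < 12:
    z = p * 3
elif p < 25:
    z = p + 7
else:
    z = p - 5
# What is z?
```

Answer: 32

Derivation:
Trace (tracking z):
p = 37  # -> p = 37
if p < 12:  # condition is False
elif p < 25:  # condition is False
else:
    z = p - 5  # -> z = 32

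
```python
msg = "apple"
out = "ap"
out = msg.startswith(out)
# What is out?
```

Answer: True

Derivation:
Trace (tracking out):
msg = 'apple'  # -> msg = 'apple'
out = 'ap'  # -> out = 'ap'
out = msg.startswith(out)  # -> out = True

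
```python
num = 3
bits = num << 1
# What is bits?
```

Trace (tracking bits):
num = 3  # -> num = 3
bits = num << 1  # -> bits = 6

Answer: 6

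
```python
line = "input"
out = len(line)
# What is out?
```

Trace (tracking out):
line = 'input'  # -> line = 'input'
out = len(line)  # -> out = 5

Answer: 5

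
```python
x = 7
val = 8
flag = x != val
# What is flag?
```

Answer: True

Derivation:
Trace (tracking flag):
x = 7  # -> x = 7
val = 8  # -> val = 8
flag = x != val  # -> flag = True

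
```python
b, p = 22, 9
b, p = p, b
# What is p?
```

Answer: 22

Derivation:
Trace (tracking p):
b, p = (22, 9)  # -> b = 22, p = 9
b, p = (p, b)  # -> b = 9, p = 22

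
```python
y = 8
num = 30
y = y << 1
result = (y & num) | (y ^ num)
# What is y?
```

Answer: 16

Derivation:
Trace (tracking y):
y = 8  # -> y = 8
num = 30  # -> num = 30
y = y << 1  # -> y = 16
result = y & num | y ^ num  # -> result = 30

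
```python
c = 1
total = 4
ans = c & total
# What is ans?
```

Trace (tracking ans):
c = 1  # -> c = 1
total = 4  # -> total = 4
ans = c & total  # -> ans = 0

Answer: 0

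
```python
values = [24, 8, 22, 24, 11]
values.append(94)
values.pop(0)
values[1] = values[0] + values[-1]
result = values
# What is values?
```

Trace (tracking values):
values = [24, 8, 22, 24, 11]  # -> values = [24, 8, 22, 24, 11]
values.append(94)  # -> values = [24, 8, 22, 24, 11, 94]
values.pop(0)  # -> values = [8, 22, 24, 11, 94]
values[1] = values[0] + values[-1]  # -> values = [8, 102, 24, 11, 94]
result = values  # -> result = [8, 102, 24, 11, 94]

Answer: [8, 102, 24, 11, 94]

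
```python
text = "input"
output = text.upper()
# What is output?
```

Answer: 'INPUT'

Derivation:
Trace (tracking output):
text = 'input'  # -> text = 'input'
output = text.upper()  # -> output = 'INPUT'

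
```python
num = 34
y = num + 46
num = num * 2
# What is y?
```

Answer: 80

Derivation:
Trace (tracking y):
num = 34  # -> num = 34
y = num + 46  # -> y = 80
num = num * 2  # -> num = 68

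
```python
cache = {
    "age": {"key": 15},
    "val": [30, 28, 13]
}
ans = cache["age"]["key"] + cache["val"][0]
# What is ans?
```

Answer: 45

Derivation:
Trace (tracking ans):
cache = {'age': {'key': 15}, 'val': [30, 28, 13]}  # -> cache = {'age': {'key': 15}, 'val': [30, 28, 13]}
ans = cache['age']['key'] + cache['val'][0]  # -> ans = 45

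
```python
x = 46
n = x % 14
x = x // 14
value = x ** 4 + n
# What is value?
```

Trace (tracking value):
x = 46  # -> x = 46
n = x % 14  # -> n = 4
x = x // 14  # -> x = 3
value = x ** 4 + n  # -> value = 85

Answer: 85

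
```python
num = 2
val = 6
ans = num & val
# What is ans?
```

Trace (tracking ans):
num = 2  # -> num = 2
val = 6  # -> val = 6
ans = num & val  # -> ans = 2

Answer: 2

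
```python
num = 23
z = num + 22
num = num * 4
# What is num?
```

Answer: 92

Derivation:
Trace (tracking num):
num = 23  # -> num = 23
z = num + 22  # -> z = 45
num = num * 4  # -> num = 92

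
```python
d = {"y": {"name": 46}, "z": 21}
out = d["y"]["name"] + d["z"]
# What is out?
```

Trace (tracking out):
d = {'y': {'name': 46}, 'z': 21}  # -> d = {'y': {'name': 46}, 'z': 21}
out = d['y']['name'] + d['z']  # -> out = 67

Answer: 67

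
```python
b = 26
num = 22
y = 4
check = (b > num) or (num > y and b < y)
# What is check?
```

Trace (tracking check):
b = 26  # -> b = 26
num = 22  # -> num = 22
y = 4  # -> y = 4
check = b > num or (num > y and b < y)  # -> check = True

Answer: True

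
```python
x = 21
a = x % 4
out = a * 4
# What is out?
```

Trace (tracking out):
x = 21  # -> x = 21
a = x % 4  # -> a = 1
out = a * 4  # -> out = 4

Answer: 4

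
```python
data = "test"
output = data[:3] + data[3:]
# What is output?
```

Answer: 'test'

Derivation:
Trace (tracking output):
data = 'test'  # -> data = 'test'
output = data[:3] + data[3:]  # -> output = 'test'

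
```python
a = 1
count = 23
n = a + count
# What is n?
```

Answer: 24

Derivation:
Trace (tracking n):
a = 1  # -> a = 1
count = 23  # -> count = 23
n = a + count  # -> n = 24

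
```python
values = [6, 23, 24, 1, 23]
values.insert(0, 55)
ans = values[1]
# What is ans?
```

Trace (tracking ans):
values = [6, 23, 24, 1, 23]  # -> values = [6, 23, 24, 1, 23]
values.insert(0, 55)  # -> values = [55, 6, 23, 24, 1, 23]
ans = values[1]  # -> ans = 6

Answer: 6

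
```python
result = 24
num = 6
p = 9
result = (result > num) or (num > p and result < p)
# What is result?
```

Answer: True

Derivation:
Trace (tracking result):
result = 24  # -> result = 24
num = 6  # -> num = 6
p = 9  # -> p = 9
result = result > num or (num > p and result < p)  # -> result = True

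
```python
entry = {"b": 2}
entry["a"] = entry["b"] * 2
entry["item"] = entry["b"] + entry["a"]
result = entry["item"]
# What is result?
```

Answer: 6

Derivation:
Trace (tracking result):
entry = {'b': 2}  # -> entry = {'b': 2}
entry['a'] = entry['b'] * 2  # -> entry = {'b': 2, 'a': 4}
entry['item'] = entry['b'] + entry['a']  # -> entry = {'b': 2, 'a': 4, 'item': 6}
result = entry['item']  # -> result = 6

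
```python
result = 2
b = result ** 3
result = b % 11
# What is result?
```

Trace (tracking result):
result = 2  # -> result = 2
b = result ** 3  # -> b = 8
result = b % 11  # -> result = 8

Answer: 8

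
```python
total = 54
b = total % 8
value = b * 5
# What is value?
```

Trace (tracking value):
total = 54  # -> total = 54
b = total % 8  # -> b = 6
value = b * 5  # -> value = 30

Answer: 30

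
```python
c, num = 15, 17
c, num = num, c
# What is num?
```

Answer: 15

Derivation:
Trace (tracking num):
c, num = (15, 17)  # -> c = 15, num = 17
c, num = (num, c)  # -> c = 17, num = 15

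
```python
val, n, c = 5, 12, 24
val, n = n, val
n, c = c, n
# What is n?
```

Trace (tracking n):
val, n, c = (5, 12, 24)  # -> val = 5, n = 12, c = 24
val, n = (n, val)  # -> val = 12, n = 5
n, c = (c, n)  # -> n = 24, c = 5

Answer: 24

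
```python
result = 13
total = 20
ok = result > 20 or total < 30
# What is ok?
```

Trace (tracking ok):
result = 13  # -> result = 13
total = 20  # -> total = 20
ok = result > 20 or total < 30  # -> ok = True

Answer: True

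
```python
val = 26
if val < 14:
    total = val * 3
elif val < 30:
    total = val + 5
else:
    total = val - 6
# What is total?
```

Trace (tracking total):
val = 26  # -> val = 26
if val < 14:  # condition is False
elif val < 30:  # condition is True
    total = val + 5  # -> total = 31

Answer: 31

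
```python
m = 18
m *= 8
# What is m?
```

Answer: 144

Derivation:
Trace (tracking m):
m = 18  # -> m = 18
m *= 8  # -> m = 144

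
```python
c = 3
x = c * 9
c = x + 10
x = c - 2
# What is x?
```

Trace (tracking x):
c = 3  # -> c = 3
x = c * 9  # -> x = 27
c = x + 10  # -> c = 37
x = c - 2  # -> x = 35

Answer: 35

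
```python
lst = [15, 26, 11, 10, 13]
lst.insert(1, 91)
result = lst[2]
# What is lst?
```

Answer: [15, 91, 26, 11, 10, 13]

Derivation:
Trace (tracking lst):
lst = [15, 26, 11, 10, 13]  # -> lst = [15, 26, 11, 10, 13]
lst.insert(1, 91)  # -> lst = [15, 91, 26, 11, 10, 13]
result = lst[2]  # -> result = 26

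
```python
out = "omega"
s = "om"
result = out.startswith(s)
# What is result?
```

Answer: True

Derivation:
Trace (tracking result):
out = 'omega'  # -> out = 'omega'
s = 'om'  # -> s = 'om'
result = out.startswith(s)  # -> result = True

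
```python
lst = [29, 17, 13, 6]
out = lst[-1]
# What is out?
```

Answer: 6

Derivation:
Trace (tracking out):
lst = [29, 17, 13, 6]  # -> lst = [29, 17, 13, 6]
out = lst[-1]  # -> out = 6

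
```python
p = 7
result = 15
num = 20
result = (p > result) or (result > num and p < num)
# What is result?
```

Trace (tracking result):
p = 7  # -> p = 7
result = 15  # -> result = 15
num = 20  # -> num = 20
result = p > result or (result > num and p < num)  # -> result = False

Answer: False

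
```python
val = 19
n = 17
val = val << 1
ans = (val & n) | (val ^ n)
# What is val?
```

Answer: 38

Derivation:
Trace (tracking val):
val = 19  # -> val = 19
n = 17  # -> n = 17
val = val << 1  # -> val = 38
ans = val & n | val ^ n  # -> ans = 55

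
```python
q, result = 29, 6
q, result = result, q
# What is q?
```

Answer: 6

Derivation:
Trace (tracking q):
q, result = (29, 6)  # -> q = 29, result = 6
q, result = (result, q)  # -> q = 6, result = 29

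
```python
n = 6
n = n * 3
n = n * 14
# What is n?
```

Trace (tracking n):
n = 6  # -> n = 6
n = n * 3  # -> n = 18
n = n * 14  # -> n = 252

Answer: 252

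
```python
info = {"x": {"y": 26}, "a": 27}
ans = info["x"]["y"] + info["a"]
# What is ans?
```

Answer: 53

Derivation:
Trace (tracking ans):
info = {'x': {'y': 26}, 'a': 27}  # -> info = {'x': {'y': 26}, 'a': 27}
ans = info['x']['y'] + info['a']  # -> ans = 53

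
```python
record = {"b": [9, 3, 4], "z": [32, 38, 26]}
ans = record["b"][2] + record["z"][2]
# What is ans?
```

Answer: 30

Derivation:
Trace (tracking ans):
record = {'b': [9, 3, 4], 'z': [32, 38, 26]}  # -> record = {'b': [9, 3, 4], 'z': [32, 38, 26]}
ans = record['b'][2] + record['z'][2]  # -> ans = 30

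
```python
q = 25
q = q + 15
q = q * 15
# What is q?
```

Answer: 600

Derivation:
Trace (tracking q):
q = 25  # -> q = 25
q = q + 15  # -> q = 40
q = q * 15  # -> q = 600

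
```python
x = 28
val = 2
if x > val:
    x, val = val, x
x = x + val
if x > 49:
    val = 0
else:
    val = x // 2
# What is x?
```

Answer: 30

Derivation:
Trace (tracking x):
x = 28  # -> x = 28
val = 2  # -> val = 2
if x > val:  # condition is True
    x, val = (val, x)  # -> x = 2, val = 28
x = x + val  # -> x = 30
if x > 49:  # condition is False
else:
    val = x // 2  # -> val = 15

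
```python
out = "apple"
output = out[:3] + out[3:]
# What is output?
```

Answer: 'apple'

Derivation:
Trace (tracking output):
out = 'apple'  # -> out = 'apple'
output = out[:3] + out[3:]  # -> output = 'apple'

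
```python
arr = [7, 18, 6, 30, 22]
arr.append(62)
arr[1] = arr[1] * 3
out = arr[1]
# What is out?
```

Answer: 54

Derivation:
Trace (tracking out):
arr = [7, 18, 6, 30, 22]  # -> arr = [7, 18, 6, 30, 22]
arr.append(62)  # -> arr = [7, 18, 6, 30, 22, 62]
arr[1] = arr[1] * 3  # -> arr = [7, 54, 6, 30, 22, 62]
out = arr[1]  # -> out = 54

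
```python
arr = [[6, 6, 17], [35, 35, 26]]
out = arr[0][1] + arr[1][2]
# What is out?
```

Answer: 32

Derivation:
Trace (tracking out):
arr = [[6, 6, 17], [35, 35, 26]]  # -> arr = [[6, 6, 17], [35, 35, 26]]
out = arr[0][1] + arr[1][2]  # -> out = 32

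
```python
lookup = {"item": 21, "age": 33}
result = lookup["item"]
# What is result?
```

Trace (tracking result):
lookup = {'item': 21, 'age': 33}  # -> lookup = {'item': 21, 'age': 33}
result = lookup['item']  # -> result = 21

Answer: 21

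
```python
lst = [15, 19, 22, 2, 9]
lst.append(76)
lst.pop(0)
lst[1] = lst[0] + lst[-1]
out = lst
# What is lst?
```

Answer: [19, 95, 2, 9, 76]

Derivation:
Trace (tracking lst):
lst = [15, 19, 22, 2, 9]  # -> lst = [15, 19, 22, 2, 9]
lst.append(76)  # -> lst = [15, 19, 22, 2, 9, 76]
lst.pop(0)  # -> lst = [19, 22, 2, 9, 76]
lst[1] = lst[0] + lst[-1]  # -> lst = [19, 95, 2, 9, 76]
out = lst  # -> out = [19, 95, 2, 9, 76]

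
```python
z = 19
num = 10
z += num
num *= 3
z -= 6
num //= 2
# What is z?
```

Trace (tracking z):
z = 19  # -> z = 19
num = 10  # -> num = 10
z += num  # -> z = 29
num *= 3  # -> num = 30
z -= 6  # -> z = 23
num //= 2  # -> num = 15

Answer: 23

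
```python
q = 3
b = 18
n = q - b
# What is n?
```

Answer: -15

Derivation:
Trace (tracking n):
q = 3  # -> q = 3
b = 18  # -> b = 18
n = q - b  # -> n = -15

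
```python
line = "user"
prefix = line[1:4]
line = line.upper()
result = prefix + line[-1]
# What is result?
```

Answer: 'serR'

Derivation:
Trace (tracking result):
line = 'user'  # -> line = 'user'
prefix = line[1:4]  # -> prefix = 'ser'
line = line.upper()  # -> line = 'USER'
result = prefix + line[-1]  # -> result = 'serR'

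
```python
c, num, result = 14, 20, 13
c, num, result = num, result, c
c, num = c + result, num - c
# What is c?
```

Trace (tracking c):
c, num, result = (14, 20, 13)  # -> c = 14, num = 20, result = 13
c, num, result = (num, result, c)  # -> c = 20, num = 13, result = 14
c, num = (c + result, num - c)  # -> c = 34, num = -7

Answer: 34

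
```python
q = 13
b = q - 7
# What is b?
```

Answer: 6

Derivation:
Trace (tracking b):
q = 13  # -> q = 13
b = q - 7  # -> b = 6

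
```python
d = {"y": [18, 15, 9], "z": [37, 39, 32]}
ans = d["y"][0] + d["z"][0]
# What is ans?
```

Trace (tracking ans):
d = {'y': [18, 15, 9], 'z': [37, 39, 32]}  # -> d = {'y': [18, 15, 9], 'z': [37, 39, 32]}
ans = d['y'][0] + d['z'][0]  # -> ans = 55

Answer: 55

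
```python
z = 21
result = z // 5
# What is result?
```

Answer: 4

Derivation:
Trace (tracking result):
z = 21  # -> z = 21
result = z // 5  # -> result = 4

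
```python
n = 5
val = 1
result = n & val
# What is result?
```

Answer: 1

Derivation:
Trace (tracking result):
n = 5  # -> n = 5
val = 1  # -> val = 1
result = n & val  # -> result = 1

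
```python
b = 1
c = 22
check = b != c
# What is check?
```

Trace (tracking check):
b = 1  # -> b = 1
c = 22  # -> c = 22
check = b != c  # -> check = True

Answer: True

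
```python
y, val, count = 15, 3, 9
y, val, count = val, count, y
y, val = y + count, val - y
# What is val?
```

Trace (tracking val):
y, val, count = (15, 3, 9)  # -> y = 15, val = 3, count = 9
y, val, count = (val, count, y)  # -> y = 3, val = 9, count = 15
y, val = (y + count, val - y)  # -> y = 18, val = 6

Answer: 6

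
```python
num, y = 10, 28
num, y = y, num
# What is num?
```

Trace (tracking num):
num, y = (10, 28)  # -> num = 10, y = 28
num, y = (y, num)  # -> num = 28, y = 10

Answer: 28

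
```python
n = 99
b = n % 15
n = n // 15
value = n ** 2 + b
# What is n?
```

Answer: 6

Derivation:
Trace (tracking n):
n = 99  # -> n = 99
b = n % 15  # -> b = 9
n = n // 15  # -> n = 6
value = n ** 2 + b  # -> value = 45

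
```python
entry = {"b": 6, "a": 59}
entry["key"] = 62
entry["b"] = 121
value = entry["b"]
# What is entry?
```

Trace (tracking entry):
entry = {'b': 6, 'a': 59}  # -> entry = {'b': 6, 'a': 59}
entry['key'] = 62  # -> entry = {'b': 6, 'a': 59, 'key': 62}
entry['b'] = 121  # -> entry = {'b': 121, 'a': 59, 'key': 62}
value = entry['b']  # -> value = 121

Answer: {'b': 121, 'a': 59, 'key': 62}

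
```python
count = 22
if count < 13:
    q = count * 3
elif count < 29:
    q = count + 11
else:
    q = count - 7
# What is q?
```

Answer: 33

Derivation:
Trace (tracking q):
count = 22  # -> count = 22
if count < 13:  # condition is False
elif count < 29:  # condition is True
    q = count + 11  # -> q = 33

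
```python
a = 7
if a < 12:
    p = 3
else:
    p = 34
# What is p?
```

Trace (tracking p):
a = 7  # -> a = 7
if a < 12:  # condition is True
    p = 3  # -> p = 3

Answer: 3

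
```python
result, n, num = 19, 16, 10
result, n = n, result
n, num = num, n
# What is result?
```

Trace (tracking result):
result, n, num = (19, 16, 10)  # -> result = 19, n = 16, num = 10
result, n = (n, result)  # -> result = 16, n = 19
n, num = (num, n)  # -> n = 10, num = 19

Answer: 16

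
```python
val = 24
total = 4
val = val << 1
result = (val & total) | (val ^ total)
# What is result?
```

Trace (tracking result):
val = 24  # -> val = 24
total = 4  # -> total = 4
val = val << 1  # -> val = 48
result = val & total | val ^ total  # -> result = 52

Answer: 52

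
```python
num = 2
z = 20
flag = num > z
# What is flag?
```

Answer: False

Derivation:
Trace (tracking flag):
num = 2  # -> num = 2
z = 20  # -> z = 20
flag = num > z  # -> flag = False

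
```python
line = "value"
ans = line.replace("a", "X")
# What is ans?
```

Trace (tracking ans):
line = 'value'  # -> line = 'value'
ans = line.replace('a', 'X')  # -> ans = 'vXlue'

Answer: 'vXlue'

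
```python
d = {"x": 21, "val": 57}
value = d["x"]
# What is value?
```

Answer: 21

Derivation:
Trace (tracking value):
d = {'x': 21, 'val': 57}  # -> d = {'x': 21, 'val': 57}
value = d['x']  # -> value = 21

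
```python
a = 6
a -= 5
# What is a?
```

Answer: 1

Derivation:
Trace (tracking a):
a = 6  # -> a = 6
a -= 5  # -> a = 1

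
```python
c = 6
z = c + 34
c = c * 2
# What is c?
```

Answer: 12

Derivation:
Trace (tracking c):
c = 6  # -> c = 6
z = c + 34  # -> z = 40
c = c * 2  # -> c = 12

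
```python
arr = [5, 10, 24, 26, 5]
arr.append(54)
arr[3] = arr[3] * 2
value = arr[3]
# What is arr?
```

Answer: [5, 10, 24, 52, 5, 54]

Derivation:
Trace (tracking arr):
arr = [5, 10, 24, 26, 5]  # -> arr = [5, 10, 24, 26, 5]
arr.append(54)  # -> arr = [5, 10, 24, 26, 5, 54]
arr[3] = arr[3] * 2  # -> arr = [5, 10, 24, 52, 5, 54]
value = arr[3]  # -> value = 52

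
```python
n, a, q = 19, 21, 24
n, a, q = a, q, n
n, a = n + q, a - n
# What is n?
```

Trace (tracking n):
n, a, q = (19, 21, 24)  # -> n = 19, a = 21, q = 24
n, a, q = (a, q, n)  # -> n = 21, a = 24, q = 19
n, a = (n + q, a - n)  # -> n = 40, a = 3

Answer: 40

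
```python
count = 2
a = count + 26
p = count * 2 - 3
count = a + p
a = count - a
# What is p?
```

Trace (tracking p):
count = 2  # -> count = 2
a = count + 26  # -> a = 28
p = count * 2 - 3  # -> p = 1
count = a + p  # -> count = 29
a = count - a  # -> a = 1

Answer: 1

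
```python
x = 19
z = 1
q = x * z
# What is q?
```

Answer: 19

Derivation:
Trace (tracking q):
x = 19  # -> x = 19
z = 1  # -> z = 1
q = x * z  # -> q = 19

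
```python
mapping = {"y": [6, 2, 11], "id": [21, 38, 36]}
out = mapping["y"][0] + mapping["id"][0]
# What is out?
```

Answer: 27

Derivation:
Trace (tracking out):
mapping = {'y': [6, 2, 11], 'id': [21, 38, 36]}  # -> mapping = {'y': [6, 2, 11], 'id': [21, 38, 36]}
out = mapping['y'][0] + mapping['id'][0]  # -> out = 27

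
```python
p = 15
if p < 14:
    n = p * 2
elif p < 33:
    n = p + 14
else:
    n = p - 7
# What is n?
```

Answer: 29

Derivation:
Trace (tracking n):
p = 15  # -> p = 15
if p < 14:  # condition is False
elif p < 33:  # condition is True
    n = p + 14  # -> n = 29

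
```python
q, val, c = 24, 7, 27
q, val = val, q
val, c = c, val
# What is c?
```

Answer: 24

Derivation:
Trace (tracking c):
q, val, c = (24, 7, 27)  # -> q = 24, val = 7, c = 27
q, val = (val, q)  # -> q = 7, val = 24
val, c = (c, val)  # -> val = 27, c = 24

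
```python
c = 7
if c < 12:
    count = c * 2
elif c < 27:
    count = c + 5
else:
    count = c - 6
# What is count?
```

Answer: 14

Derivation:
Trace (tracking count):
c = 7  # -> c = 7
if c < 12:  # condition is True
    count = c * 2  # -> count = 14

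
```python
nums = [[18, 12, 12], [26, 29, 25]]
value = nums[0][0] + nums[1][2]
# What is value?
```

Trace (tracking value):
nums = [[18, 12, 12], [26, 29, 25]]  # -> nums = [[18, 12, 12], [26, 29, 25]]
value = nums[0][0] + nums[1][2]  # -> value = 43

Answer: 43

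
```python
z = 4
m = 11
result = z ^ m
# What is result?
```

Answer: 15

Derivation:
Trace (tracking result):
z = 4  # -> z = 4
m = 11  # -> m = 11
result = z ^ m  # -> result = 15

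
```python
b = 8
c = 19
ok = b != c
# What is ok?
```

Trace (tracking ok):
b = 8  # -> b = 8
c = 19  # -> c = 19
ok = b != c  # -> ok = True

Answer: True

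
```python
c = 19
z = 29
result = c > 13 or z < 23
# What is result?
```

Answer: True

Derivation:
Trace (tracking result):
c = 19  # -> c = 19
z = 29  # -> z = 29
result = c > 13 or z < 23  # -> result = True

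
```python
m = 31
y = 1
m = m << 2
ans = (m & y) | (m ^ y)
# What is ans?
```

Trace (tracking ans):
m = 31  # -> m = 31
y = 1  # -> y = 1
m = m << 2  # -> m = 124
ans = m & y | m ^ y  # -> ans = 125

Answer: 125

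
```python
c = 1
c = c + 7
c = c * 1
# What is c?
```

Trace (tracking c):
c = 1  # -> c = 1
c = c + 7  # -> c = 8
c = c * 1  # -> c = 8

Answer: 8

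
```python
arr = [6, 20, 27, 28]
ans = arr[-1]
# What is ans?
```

Answer: 28

Derivation:
Trace (tracking ans):
arr = [6, 20, 27, 28]  # -> arr = [6, 20, 27, 28]
ans = arr[-1]  # -> ans = 28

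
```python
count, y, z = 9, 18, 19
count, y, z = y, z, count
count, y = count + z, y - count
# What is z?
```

Answer: 9

Derivation:
Trace (tracking z):
count, y, z = (9, 18, 19)  # -> count = 9, y = 18, z = 19
count, y, z = (y, z, count)  # -> count = 18, y = 19, z = 9
count, y = (count + z, y - count)  # -> count = 27, y = 1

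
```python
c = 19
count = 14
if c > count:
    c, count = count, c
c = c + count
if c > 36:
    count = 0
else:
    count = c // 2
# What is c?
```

Answer: 33

Derivation:
Trace (tracking c):
c = 19  # -> c = 19
count = 14  # -> count = 14
if c > count:  # condition is True
    c, count = (count, c)  # -> c = 14, count = 19
c = c + count  # -> c = 33
if c > 36:  # condition is False
else:
    count = c // 2  # -> count = 16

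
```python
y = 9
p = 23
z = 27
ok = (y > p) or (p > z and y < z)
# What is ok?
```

Trace (tracking ok):
y = 9  # -> y = 9
p = 23  # -> p = 23
z = 27  # -> z = 27
ok = y > p or (p > z and y < z)  # -> ok = False

Answer: False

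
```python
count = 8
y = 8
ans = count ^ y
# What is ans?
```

Trace (tracking ans):
count = 8  # -> count = 8
y = 8  # -> y = 8
ans = count ^ y  # -> ans = 0

Answer: 0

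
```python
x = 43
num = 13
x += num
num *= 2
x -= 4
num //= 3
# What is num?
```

Answer: 8

Derivation:
Trace (tracking num):
x = 43  # -> x = 43
num = 13  # -> num = 13
x += num  # -> x = 56
num *= 2  # -> num = 26
x -= 4  # -> x = 52
num //= 3  # -> num = 8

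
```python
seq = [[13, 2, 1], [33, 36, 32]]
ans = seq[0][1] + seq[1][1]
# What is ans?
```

Trace (tracking ans):
seq = [[13, 2, 1], [33, 36, 32]]  # -> seq = [[13, 2, 1], [33, 36, 32]]
ans = seq[0][1] + seq[1][1]  # -> ans = 38

Answer: 38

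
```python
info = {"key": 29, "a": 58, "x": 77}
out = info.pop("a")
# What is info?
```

Answer: {'key': 29, 'x': 77}

Derivation:
Trace (tracking info):
info = {'key': 29, 'a': 58, 'x': 77}  # -> info = {'key': 29, 'a': 58, 'x': 77}
out = info.pop('a')  # -> out = 58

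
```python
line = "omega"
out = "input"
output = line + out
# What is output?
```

Trace (tracking output):
line = 'omega'  # -> line = 'omega'
out = 'input'  # -> out = 'input'
output = line + out  # -> output = 'omegainput'

Answer: 'omegainput'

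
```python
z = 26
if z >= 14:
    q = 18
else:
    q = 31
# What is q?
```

Answer: 18

Derivation:
Trace (tracking q):
z = 26  # -> z = 26
if z >= 14:  # condition is True
    q = 18  # -> q = 18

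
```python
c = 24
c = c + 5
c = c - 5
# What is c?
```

Trace (tracking c):
c = 24  # -> c = 24
c = c + 5  # -> c = 29
c = c - 5  # -> c = 24

Answer: 24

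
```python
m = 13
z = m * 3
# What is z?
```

Trace (tracking z):
m = 13  # -> m = 13
z = m * 3  # -> z = 39

Answer: 39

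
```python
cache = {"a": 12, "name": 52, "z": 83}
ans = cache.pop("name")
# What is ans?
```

Trace (tracking ans):
cache = {'a': 12, 'name': 52, 'z': 83}  # -> cache = {'a': 12, 'name': 52, 'z': 83}
ans = cache.pop('name')  # -> ans = 52

Answer: 52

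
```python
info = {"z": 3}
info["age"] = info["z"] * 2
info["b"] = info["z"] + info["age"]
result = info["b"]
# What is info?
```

Trace (tracking info):
info = {'z': 3}  # -> info = {'z': 3}
info['age'] = info['z'] * 2  # -> info = {'z': 3, 'age': 6}
info['b'] = info['z'] + info['age']  # -> info = {'z': 3, 'age': 6, 'b': 9}
result = info['b']  # -> result = 9

Answer: {'z': 3, 'age': 6, 'b': 9}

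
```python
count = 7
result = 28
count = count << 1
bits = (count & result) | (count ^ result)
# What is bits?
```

Trace (tracking bits):
count = 7  # -> count = 7
result = 28  # -> result = 28
count = count << 1  # -> count = 14
bits = count & result | count ^ result  # -> bits = 30

Answer: 30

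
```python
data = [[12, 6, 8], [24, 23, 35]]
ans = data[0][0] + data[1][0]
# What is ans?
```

Answer: 36

Derivation:
Trace (tracking ans):
data = [[12, 6, 8], [24, 23, 35]]  # -> data = [[12, 6, 8], [24, 23, 35]]
ans = data[0][0] + data[1][0]  # -> ans = 36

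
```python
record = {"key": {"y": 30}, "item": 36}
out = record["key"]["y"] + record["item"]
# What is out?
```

Answer: 66

Derivation:
Trace (tracking out):
record = {'key': {'y': 30}, 'item': 36}  # -> record = {'key': {'y': 30}, 'item': 36}
out = record['key']['y'] + record['item']  # -> out = 66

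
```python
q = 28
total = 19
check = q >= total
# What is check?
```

Answer: True

Derivation:
Trace (tracking check):
q = 28  # -> q = 28
total = 19  # -> total = 19
check = q >= total  # -> check = True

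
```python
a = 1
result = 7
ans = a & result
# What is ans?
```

Trace (tracking ans):
a = 1  # -> a = 1
result = 7  # -> result = 7
ans = a & result  # -> ans = 1

Answer: 1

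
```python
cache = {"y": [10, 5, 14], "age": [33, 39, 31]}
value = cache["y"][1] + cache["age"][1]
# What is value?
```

Answer: 44

Derivation:
Trace (tracking value):
cache = {'y': [10, 5, 14], 'age': [33, 39, 31]}  # -> cache = {'y': [10, 5, 14], 'age': [33, 39, 31]}
value = cache['y'][1] + cache['age'][1]  # -> value = 44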